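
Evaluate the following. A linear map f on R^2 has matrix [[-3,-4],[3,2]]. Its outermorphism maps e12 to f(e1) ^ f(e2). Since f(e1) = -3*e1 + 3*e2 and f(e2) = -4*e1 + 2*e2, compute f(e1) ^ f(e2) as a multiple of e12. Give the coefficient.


The outermorphism of a linear map f sends e1^e2 to f(e1)^f(e2).
f(e1) = -3*e1 + 3*e2
f(e2) = -4*e1 + 2*e2
f(e1) ^ f(e2) = (-3*e1 + 3*e2) ^ (-4*e1 + 2*e2)
= (-3)*2*e12 + 3*(-4)*e21
= (-6 - (-12))*e12
= 6*e12
Coefficient = 6


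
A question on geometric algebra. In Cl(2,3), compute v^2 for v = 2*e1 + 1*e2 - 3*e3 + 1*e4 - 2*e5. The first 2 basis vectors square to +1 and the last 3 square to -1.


v^2 = sum of c_i^2 * e_i^2
Positive signature terms (e_i^2 = +1): 2^2 + 1^2 = 5
Negative signature terms (e_j^2 = -1): (-3)^2 + 1^2 + (-2)^2 = 14
v^2 = 5 - 14 = -9


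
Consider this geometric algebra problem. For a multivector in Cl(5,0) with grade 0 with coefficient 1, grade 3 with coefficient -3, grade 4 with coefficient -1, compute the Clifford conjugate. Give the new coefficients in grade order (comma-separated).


Clifford conjugate sign for grade k: (-1)^(k(k+1)/2)
Grade 0: (-1)^(0*1/2) = (-1)^0 = 1, coeff 1 -> 1
Grade 3: (-1)^(3*4/2) = (-1)^6 = 1, coeff -3 -> -3
Grade 4: (-1)^(4*5/2) = (-1)^10 = 1, coeff -1 -> -1
Conjugated coefficients: 1, -3, -1


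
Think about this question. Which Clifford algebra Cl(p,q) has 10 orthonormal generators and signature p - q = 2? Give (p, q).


We need p + q = 10 and p - q = 2.
Adding: 2p = 10 + 2 = 12, so p = 6.
Then q = 10 - 6 = 4.
(p, q) = (6, 4)


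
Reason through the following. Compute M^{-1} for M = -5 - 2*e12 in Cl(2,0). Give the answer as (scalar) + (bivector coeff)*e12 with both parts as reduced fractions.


M = -5 - 2*e12, where e12^2 = -1.
Since M commutes with its reverse ~M = a - b*e12, M * ~M = a^2 - b^2*e12^2 = a^2 + b^2.
So M^{-1} = ~M / (a^2 + b^2) = (a - b*e12)/(a^2 + b^2).
a^2 + b^2 = 25 + 4 = 29
Scalar part = -5/29 = -5/29
Bivector coeff = 2/29 = 2/29
M^{-1} = -5/29 + 2/29*e12


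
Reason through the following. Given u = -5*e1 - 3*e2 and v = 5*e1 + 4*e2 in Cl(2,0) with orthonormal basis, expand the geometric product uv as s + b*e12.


Expand: (-5*e1 - 3*e2)(5*e1 + 4*e2)
= (-5)*5*e1e1 + (-5)*4*e1e2 + (-3)*5*e2e1 + (-3)*4*e2e2
Using e1^2 = e2^2 = 1, e2e1 = -e1e2:
Scalar part s = (-5)*5 + (-3)*4 = -25 + (-12) = -37
Bivector part b = (-5)*4 - (-3)*5 = -20 - (-15) = -5
uv = -37 - 5*e12


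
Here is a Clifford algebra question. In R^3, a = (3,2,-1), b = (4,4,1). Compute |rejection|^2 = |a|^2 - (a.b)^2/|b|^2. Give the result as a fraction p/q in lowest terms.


|a|^2 = 3^2 + 2^2 + (-1)^2 = 14
|b|^2 = 4^2 + 4^2 + 1^2 = 33
a . b = 3*4 + 2*4 + (-1)*1 = 19
(a.b)^2 = 19^2 = 361
|rej|^2 = 14 - 361/33
= (462 - 361)/33
= 101/33
In lowest terms: 101/33


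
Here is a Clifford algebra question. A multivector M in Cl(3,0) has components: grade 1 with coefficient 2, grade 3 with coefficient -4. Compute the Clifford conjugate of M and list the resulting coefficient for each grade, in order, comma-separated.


Clifford conjugate sign for grade k: (-1)^(k(k+1)/2)
Grade 1: (-1)^(1*2/2) = (-1)^1 = -1, coeff 2 -> -2
Grade 3: (-1)^(3*4/2) = (-1)^6 = 1, coeff -4 -> -4
Conjugated coefficients: -2, -4


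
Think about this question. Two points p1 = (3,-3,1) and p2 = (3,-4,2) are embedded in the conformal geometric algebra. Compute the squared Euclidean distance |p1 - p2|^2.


p1 - p2 = (0, 1, -1)
|p1 - p2|^2 = 0^2 + 1^2 + (-1)^2
= 0 + 1 + 1
= 2


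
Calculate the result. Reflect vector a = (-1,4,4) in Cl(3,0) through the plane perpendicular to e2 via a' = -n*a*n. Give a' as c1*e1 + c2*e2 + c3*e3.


Reflection formula: a' = -n*a*n, with n = e2 (unit vector, n^2 = 1).
For reflection through hyperplane perp to e2:
The component along e2 flips sign, others stay.
a = (-1, 4, 4)
a' = (-1, -4, 4)
a' = -1*e1 - 4*e2 + 4*e3


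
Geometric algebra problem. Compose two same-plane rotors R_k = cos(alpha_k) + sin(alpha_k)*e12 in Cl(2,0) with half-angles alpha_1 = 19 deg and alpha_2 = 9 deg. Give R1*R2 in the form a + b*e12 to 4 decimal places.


Same-plane rotors commute and their half-angles add:
R1*R2 = cos(a1 + a2) + sin(a1 + a2)*e12.
a1 + a2 = 19 + 9 = 28 deg
cos(28 deg) = 0.8829
sin(28 deg) = 0.4695
R1*R2 = 0.8829 + 0.4695*e12


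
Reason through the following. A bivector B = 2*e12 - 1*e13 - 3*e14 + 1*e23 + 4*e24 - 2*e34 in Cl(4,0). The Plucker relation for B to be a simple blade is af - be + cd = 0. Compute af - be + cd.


Plucker relation: af - be + cd
a*f = 2*(-2) = -4
b*e = (-1)*4 = -4
c*d = (-3)*1 = -3
af - be + cd = -4 - (-4) + (-3)
= -3


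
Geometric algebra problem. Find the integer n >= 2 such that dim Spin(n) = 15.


dim Spin(n) = dim so(n) = n(n-1)/2.
Solve n(n-1)/2 = 15, i.e. n^2 - n - 30 = 0.
Discriminant = 1 + 8*15 = 121
n = (1 + sqrt(121))/2 = (1 + 11)/2 = 6


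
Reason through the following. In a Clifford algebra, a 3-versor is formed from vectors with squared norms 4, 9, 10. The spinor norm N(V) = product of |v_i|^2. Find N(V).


Spinor norm N(V) = |v1|^2 * |v2|^2 * ... * |v3|^2
= 4 * 9 * 10
Running product: 4, 36, 360
N(V) = 360


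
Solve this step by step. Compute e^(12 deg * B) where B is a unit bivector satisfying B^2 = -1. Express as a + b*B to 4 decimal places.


For a unit bivector B with B^2 = -1, the exponential series gives
e^(theta*B) = cos(theta) + sin(theta)*B (the GA analogue of Euler's formula).
theta = 12 degrees = 0.20944 rad
cos(12 deg) = 0.9781
sin(12 deg) = 0.2079
exp(theta*B) = 0.9781 + 0.2079*B


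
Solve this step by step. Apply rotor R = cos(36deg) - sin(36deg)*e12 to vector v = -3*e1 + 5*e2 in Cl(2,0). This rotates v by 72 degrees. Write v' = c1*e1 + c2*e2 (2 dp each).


Rotor R = cos(36deg) - sin(36deg)*e12
Rotation angle theta = 2 * 36 = 72 degrees
v' = R*v*~R rotates v by theta.
cos(72deg) = 0.3090, sin(72deg) = 0.9511
v'_1 = -3*cos(72deg) - 5*sin(72deg)
= -3*0.3090 - 5*0.9511
= -5.68
v'_2 = -3*sin(72deg) + 5*cos(72deg)
= -3*0.9511 + 5*0.3090
= -1.31
v' = -5.68*e1 - 1.31*e2


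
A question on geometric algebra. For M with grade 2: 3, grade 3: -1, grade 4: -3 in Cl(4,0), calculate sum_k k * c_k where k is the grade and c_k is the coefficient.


Grade-weighted sum = sum of grade_k * coefficient_k
2*3 = 6
3*(-1) = -3
4*(-3) = -12
Total = 6 + (-3) + (-12) = -9


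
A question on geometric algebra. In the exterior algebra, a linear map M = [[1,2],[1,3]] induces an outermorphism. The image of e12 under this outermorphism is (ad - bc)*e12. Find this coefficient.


The outermorphism of a linear map f sends e1^e2 to f(e1)^f(e2).
f(e1) = 1*e1 + 1*e2
f(e2) = 2*e1 + 3*e2
f(e1) ^ f(e2) = (1*e1 + 1*e2) ^ (2*e1 + 3*e2)
= 1*3*e12 + 1*2*e21
= (3 - 2)*e12
= 1*e12
Coefficient = 1


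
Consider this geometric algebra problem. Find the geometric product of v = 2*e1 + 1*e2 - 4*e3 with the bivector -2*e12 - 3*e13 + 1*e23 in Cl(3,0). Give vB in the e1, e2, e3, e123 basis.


vB has grade-1 (vector) and grade-3 (trivector) parts: vB = (v _| B) + (v ^ B).
Vector part <vB>_1:
  e1: -v2*b12 - v3*b13 = -(1)*(-2) - (-4)*(-3) = -10
  e2: v1*b12 - v3*b23 = (2)*(-2) - (-4)*(1) = 0
  e3: v1*b13 + v2*b23 = (2)*(-3) + (1)*(1) = -5
Trivector part <vB>_3:
  e123: v1*b23 - v2*b13 + v3*b12 = (2)*(1) - (1)*(-3) + (-4)*(-2) = 13
vB = -10*e1 + 0*e2 - 5*e3 + 13*e123


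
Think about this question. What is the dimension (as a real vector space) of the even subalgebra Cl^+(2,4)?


Even subalgebra dimension = 2^(n-1)
n = 2 + 4 = 6
2^(6 - 1) = 2^5 = 32
Verification: sum of C(6,k) for even k = 1 + 15 + 15 + 1 = 32
Result = 32


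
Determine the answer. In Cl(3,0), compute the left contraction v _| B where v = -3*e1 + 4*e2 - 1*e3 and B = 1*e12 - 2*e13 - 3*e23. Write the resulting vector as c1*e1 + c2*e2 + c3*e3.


Left contraction v _| B = <vB>_1 (grade-1 part of the geometric product vB).
Using e1_|e12 = e2, e2_|e12 = -e1, e1_|e13 = e3, e3_|e13 = -e1, e2_|e23 = e3, e3_|e23 = -e2:
e1 coeff: -v2*b12 - v3*b13 = -(4)*(1) - (-1)*(-2) = -6
e2 coeff: v1*b12 - v3*b23 = (-3)*(1) - (-1)*(-3) = -6
e3 coeff: v1*b13 + v2*b23 = (-3)*(-2) + (4)*(-3) = -6
v _| B = -6*e1 - 6*e2 - 6*e3


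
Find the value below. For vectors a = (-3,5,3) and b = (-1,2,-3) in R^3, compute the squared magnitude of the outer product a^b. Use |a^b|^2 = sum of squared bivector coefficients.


a wedge b = (a1*b2 - a2*b1)*e12 + (a1*b3 - a3*b1)*e13 + (a2*b3 - a3*b2)*e23
e12 coeff: (-3)*2 - 5*(-1) = -6 - (-5) = -1
e13 coeff: (-3)*(-3) - 3*(-1) = 9 - (-3) = 12
e23 coeff: 5*(-3) - 3*2 = -15 - 6 = -21
|a wedge b|^2 = (-1)^2 + 12^2 + (-21)^2
= 1 + 144 + 441
= 586


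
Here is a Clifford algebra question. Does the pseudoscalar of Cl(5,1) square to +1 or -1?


The pseudoscalar I = e1...e_n (product of all n generators) of Cl(p,q) satisfies I^2 = (-1)^(q + n(n-1)/2).
p = 5, q = 1, n = p + q = 6
n(n-1)/2 = 6 * 5 / 2 = 15
Exponent = q + n(n-1)/2 = 1 + 15 = 16
I^2 = (-1)^16 = +1


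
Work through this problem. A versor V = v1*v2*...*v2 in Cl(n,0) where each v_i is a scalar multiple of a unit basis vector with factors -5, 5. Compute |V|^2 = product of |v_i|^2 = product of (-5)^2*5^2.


Each vector v_i has |v_i|^2 = s_i^2
Squared scales: (-5)^2 = 25, 5^2 = 25
|V|^2 = 25 * 25
= 625


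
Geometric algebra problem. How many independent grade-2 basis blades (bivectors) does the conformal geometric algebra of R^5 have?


The conformal model of R^5 uses Cl(6,1) with m = 5 + 2 = 7 generators.
Number of grade-2 blades = C(m, 2) = C(7, 2)
= 7*6/2 = 21


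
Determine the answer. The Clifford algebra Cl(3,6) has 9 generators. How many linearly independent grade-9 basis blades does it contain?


Number of grade-k basis blades in Cl(p,q) with n = p + q is C(n, k).
n = 3 + 6 = 9
C(9, 9) = 9! / (9! * 0!)
= 362880 / (362880 * 1)
= 1


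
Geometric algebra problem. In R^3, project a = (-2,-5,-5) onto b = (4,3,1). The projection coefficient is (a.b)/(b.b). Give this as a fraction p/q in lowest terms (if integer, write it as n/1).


Projection coefficient = (a . b) / (b . b)
a . b = (-2)*4 + (-5)*3 + (-5)*1
= -8 + (-15) + (-5) = -28
b . b = 4^2 + 3^2 + 1^2
= 16 + 9 + 1 = 26
Coefficient = -28/26
In lowest terms: -14/13


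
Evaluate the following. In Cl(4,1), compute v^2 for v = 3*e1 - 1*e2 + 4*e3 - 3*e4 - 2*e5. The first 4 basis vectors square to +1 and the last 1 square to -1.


v^2 = sum of c_i^2 * e_i^2
Positive signature terms (e_i^2 = +1): 3^2 + (-1)^2 + 4^2 + (-3)^2 = 35
Negative signature terms (e_j^2 = -1): (-2)^2 = 4
v^2 = 35 - 4 = 31


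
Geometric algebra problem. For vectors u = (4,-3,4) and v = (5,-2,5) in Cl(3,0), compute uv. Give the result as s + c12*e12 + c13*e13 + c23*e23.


In Cl(3,0): e_i^2 = 1, e_ie_j = -e_je_i for i != j.
Scalar part = u . v = 4*5 + (-3)*(-2) + 4*5
= 20 + 6 + 20 = 46
e12 coeff = 4*(-2) - (-3)*5 = -8 - (-15) = 7
e13 coeff = 4*5 - 4*5 = 20 - 20 = 0
e23 coeff = (-3)*5 - 4*(-2) = -15 - (-8) = -7
uv = 46 + 7*e12 + 0*e13 - 7*e23


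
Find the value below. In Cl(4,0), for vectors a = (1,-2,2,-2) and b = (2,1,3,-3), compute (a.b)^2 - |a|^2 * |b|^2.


a . b = 1*2 + (-2)*1 + 2*3 + (-2)*(-3)
= 2 + (-2) + 6 + 6 = 12
|a|^2 = 1^2 + (-2)^2 + 2^2 + (-2)^2 = 13
|b|^2 = 2^2 + 1^2 + 3^2 + (-3)^2 = 23
(a.b)^2 = 12^2 = 144
|a|^2 * |b|^2 = 13 * 23 = 299
Result = 144 - 299 = -155


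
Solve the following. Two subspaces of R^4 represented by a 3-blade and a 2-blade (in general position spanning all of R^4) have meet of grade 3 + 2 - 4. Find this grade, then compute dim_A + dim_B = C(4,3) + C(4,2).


Meet grade = grade(A) + grade(B) - n
= 3 + 2 - 4 = 1
C(4,3) = 4
C(4,2) = 6
dim_A + dim_B = 4 + 6 = 10


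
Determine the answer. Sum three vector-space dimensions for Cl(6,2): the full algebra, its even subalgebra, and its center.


n = 6 + 2 = 8
Total dim = 2^8 = 256
Even subalgebra dim = 2^7 = 128
n is even, so center dim = 1
Sum = 256 + 128 + 1 = 385


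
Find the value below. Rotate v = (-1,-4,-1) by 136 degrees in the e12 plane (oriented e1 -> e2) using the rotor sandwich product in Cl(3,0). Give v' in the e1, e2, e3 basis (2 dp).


Rotor R = cos(68deg) - sin(68deg)*e12
Rotation angle theta = 2 * 68 = 136 degrees in the e12 plane (e1 -> e2).
The component perpendicular to the plane (e3) is invariant: v'_3 = v3 = -1.00
cos(136deg) = -0.7193, sin(136deg) = 0.6947
v'_1 = v1*cos(theta) - v2*sin(theta) = -1*(-0.7193) - (-4)*0.6947 = 3.50
v'_2 = v1*sin(theta) + v2*cos(theta) = -1*0.6947 + (-4)*(-0.7193) = 2.18
v' = 3.50*e1 + 2.18*e2 - 1.00*e3


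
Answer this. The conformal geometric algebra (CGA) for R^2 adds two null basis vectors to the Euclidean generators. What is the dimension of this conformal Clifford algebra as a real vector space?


The conformal model of R^2 uses Cl(3,1): the 2 Euclidean generators plus two extra orthogonal generators e+ (e+^2 = +1) and e- (e-^2 = -1), from which the null vectors e0, einf are built.
Number of generators m = 2 + 2 = 4.
dim Cl(p,q) = 2^m = 2^4 = 16


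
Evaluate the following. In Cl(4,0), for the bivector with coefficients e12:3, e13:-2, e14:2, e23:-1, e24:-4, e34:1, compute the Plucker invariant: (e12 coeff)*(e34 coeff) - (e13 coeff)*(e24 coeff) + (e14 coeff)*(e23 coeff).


Plucker relation: af - be + cd
a*f = 3*1 = 3
b*e = (-2)*(-4) = 8
c*d = 2*(-1) = -2
af - be + cd = 3 - 8 + (-2)
= -7


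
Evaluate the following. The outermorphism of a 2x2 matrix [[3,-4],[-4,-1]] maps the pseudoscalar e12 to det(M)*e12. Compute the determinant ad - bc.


The outermorphism of a linear map f sends e1^e2 to f(e1)^f(e2).
f(e1) = 3*e1 - 4*e2
f(e2) = -4*e1 - 1*e2
f(e1) ^ f(e2) = (3*e1 - 4*e2) ^ (-4*e1 - 1*e2)
= 3*(-1)*e12 + (-4)*(-4)*e21
= (-3 - 16)*e12
= -19*e12
Coefficient = -19


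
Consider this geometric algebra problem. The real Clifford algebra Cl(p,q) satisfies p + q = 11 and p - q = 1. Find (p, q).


We need p + q = 11 and p - q = 1.
Adding: 2p = 11 + 1 = 12, so p = 6.
Then q = 11 - 6 = 5.
(p, q) = (6, 5)


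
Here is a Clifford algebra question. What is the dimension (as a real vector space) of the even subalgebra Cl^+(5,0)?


Even subalgebra dimension = 2^(n-1)
n = 5 + 0 = 5
2^(5 - 1) = 2^4 = 16
Verification: sum of C(5,k) for even k = 1 + 10 + 5 = 16
Result = 16


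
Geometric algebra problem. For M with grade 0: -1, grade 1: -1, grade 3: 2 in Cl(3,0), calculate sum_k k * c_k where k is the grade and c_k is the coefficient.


Grade-weighted sum = sum of grade_k * coefficient_k
0*(-1) = 0
1*(-1) = -1
3*2 = 6
Total = 0 + (-1) + 6 = 5


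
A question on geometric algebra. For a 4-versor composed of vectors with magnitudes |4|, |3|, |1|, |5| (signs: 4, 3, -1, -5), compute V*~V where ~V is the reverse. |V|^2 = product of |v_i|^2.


Each vector v_i has |v_i|^2 = s_i^2
Squared scales: 4^2 = 16, 3^2 = 9, (-1)^2 = 1, (-5)^2 = 25
|V|^2 = 16 * 9 * 1 * 25
= 3600


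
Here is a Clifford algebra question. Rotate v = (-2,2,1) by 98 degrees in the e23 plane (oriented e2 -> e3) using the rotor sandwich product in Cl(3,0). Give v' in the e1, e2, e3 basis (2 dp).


Rotor R = cos(49deg) - sin(49deg)*e23
Rotation angle theta = 2 * 49 = 98 degrees in the e23 plane (e2 -> e3).
The component perpendicular to the plane (e1) is invariant: v'_1 = v1 = -2.00
cos(98deg) = -0.1392, sin(98deg) = 0.9903
v'_2 = v2*cos(theta) - v3*sin(theta) = 2*(-0.1392) - 1*0.9903 = -1.27
v'_3 = v2*sin(theta) + v3*cos(theta) = 2*0.9903 + 1*(-0.1392) = 1.84
v' = -2.00*e1 - 1.27*e2 + 1.84*e3


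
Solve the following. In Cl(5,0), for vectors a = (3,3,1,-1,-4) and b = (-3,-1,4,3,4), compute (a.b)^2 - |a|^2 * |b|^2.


a . b = 3*(-3) + 3*(-1) + 1*4 + (-1)*3 + (-4)*4
= -9 + (-3) + 4 + (-3) + (-16) = -27
|a|^2 = 3^2 + 3^2 + 1^2 + (-1)^2 + (-4)^2 = 36
|b|^2 = (-3)^2 + (-1)^2 + 4^2 + 3^2 + 4^2 = 51
(a.b)^2 = (-27)^2 = 729
|a|^2 * |b|^2 = 36 * 51 = 1836
Result = 729 - 1836 = -1107


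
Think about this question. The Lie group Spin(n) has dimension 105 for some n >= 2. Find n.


dim Spin(n) = dim so(n) = n(n-1)/2.
Solve n(n-1)/2 = 105, i.e. n^2 - n - 210 = 0.
Discriminant = 1 + 8*105 = 841
n = (1 + sqrt(841))/2 = (1 + 29)/2 = 15


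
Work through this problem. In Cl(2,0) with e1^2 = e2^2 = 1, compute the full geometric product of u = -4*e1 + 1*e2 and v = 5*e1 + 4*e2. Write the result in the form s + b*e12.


Expand: (-4*e1 + 1*e2)(5*e1 + 4*e2)
= (-4)*5*e1e1 + (-4)*4*e1e2 + 1*5*e2e1 + 1*4*e2e2
Using e1^2 = e2^2 = 1, e2e1 = -e1e2:
Scalar part s = (-4)*5 + 1*4 = -20 + 4 = -16
Bivector part b = (-4)*4 - 1*5 = -16 - 5 = -21
uv = -16 - 21*e12


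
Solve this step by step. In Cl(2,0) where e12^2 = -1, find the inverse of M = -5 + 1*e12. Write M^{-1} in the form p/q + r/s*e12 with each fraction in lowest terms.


M = -5 + 1*e12, where e12^2 = -1.
Since M commutes with its reverse ~M = a - b*e12, M * ~M = a^2 - b^2*e12^2 = a^2 + b^2.
So M^{-1} = ~M / (a^2 + b^2) = (a - b*e12)/(a^2 + b^2).
a^2 + b^2 = 25 + 1 = 26
Scalar part = -5/26 = -5/26
Bivector coeff = -1/26 = -1/26
M^{-1} = -5/26 - 1/26*e12


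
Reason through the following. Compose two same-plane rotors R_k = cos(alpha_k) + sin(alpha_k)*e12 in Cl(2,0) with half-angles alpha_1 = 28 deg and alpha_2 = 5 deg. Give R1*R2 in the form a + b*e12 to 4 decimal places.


Same-plane rotors commute and their half-angles add:
R1*R2 = cos(a1 + a2) + sin(a1 + a2)*e12.
a1 + a2 = 28 + 5 = 33 deg
cos(33 deg) = 0.8387
sin(33 deg) = 0.5446
R1*R2 = 0.8387 + 0.5446*e12


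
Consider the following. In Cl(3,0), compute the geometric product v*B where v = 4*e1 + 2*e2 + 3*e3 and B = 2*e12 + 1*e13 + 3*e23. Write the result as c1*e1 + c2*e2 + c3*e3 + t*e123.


vB has grade-1 (vector) and grade-3 (trivector) parts: vB = (v _| B) + (v ^ B).
Vector part <vB>_1:
  e1: -v2*b12 - v3*b13 = -(2)*(2) - (3)*(1) = -7
  e2: v1*b12 - v3*b23 = (4)*(2) - (3)*(3) = -1
  e3: v1*b13 + v2*b23 = (4)*(1) + (2)*(3) = 10
Trivector part <vB>_3:
  e123: v1*b23 - v2*b13 + v3*b12 = (4)*(3) - (2)*(1) + (3)*(2) = 16
vB = -7*e1 - 1*e2 + 10*e3 + 16*e123


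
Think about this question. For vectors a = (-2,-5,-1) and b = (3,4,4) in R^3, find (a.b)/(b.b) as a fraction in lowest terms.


Projection coefficient = (a . b) / (b . b)
a . b = (-2)*3 + (-5)*4 + (-1)*4
= -6 + (-20) + (-4) = -30
b . b = 3^2 + 4^2 + 4^2
= 9 + 16 + 16 = 41
Coefficient = -30/41
In lowest terms: -30/41


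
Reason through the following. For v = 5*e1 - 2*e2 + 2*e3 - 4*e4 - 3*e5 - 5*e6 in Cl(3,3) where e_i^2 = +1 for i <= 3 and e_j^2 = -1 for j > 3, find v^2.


v^2 = sum of c_i^2 * e_i^2
Positive signature terms (e_i^2 = +1): 5^2 + (-2)^2 + 2^2 = 33
Negative signature terms (e_j^2 = -1): (-4)^2 + (-3)^2 + (-5)^2 = 50
v^2 = 33 - 50 = -17


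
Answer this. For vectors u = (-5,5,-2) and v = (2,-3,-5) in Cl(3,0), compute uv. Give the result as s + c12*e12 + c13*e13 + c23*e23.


In Cl(3,0): e_i^2 = 1, e_ie_j = -e_je_i for i != j.
Scalar part = u . v = (-5)*2 + 5*(-3) + (-2)*(-5)
= -10 + (-15) + 10 = -15
e12 coeff = (-5)*(-3) - 5*2 = 15 - 10 = 5
e13 coeff = (-5)*(-5) - (-2)*2 = 25 - (-4) = 29
e23 coeff = 5*(-5) - (-2)*(-3) = -25 - 6 = -31
uv = -15 + 5*e12 + 29*e13 - 31*e23


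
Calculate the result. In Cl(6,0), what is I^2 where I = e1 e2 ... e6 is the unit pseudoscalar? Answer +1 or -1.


The pseudoscalar I = e1...e_n (product of all n generators) of Cl(p,q) satisfies I^2 = (-1)^(q + n(n-1)/2).
p = 6, q = 0, n = p + q = 6
n(n-1)/2 = 6 * 5 / 2 = 15
Exponent = q + n(n-1)/2 = 0 + 15 = 15
I^2 = (-1)^15 = -1


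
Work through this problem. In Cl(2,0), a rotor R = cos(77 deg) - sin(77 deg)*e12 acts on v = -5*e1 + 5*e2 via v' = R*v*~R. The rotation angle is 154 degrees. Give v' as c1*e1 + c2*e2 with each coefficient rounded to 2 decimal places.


Rotor R = cos(77deg) - sin(77deg)*e12
Rotation angle theta = 2 * 77 = 154 degrees
v' = R*v*~R rotates v by theta.
cos(154deg) = -0.8988, sin(154deg) = 0.4384
v'_1 = -5*cos(154deg) - 5*sin(154deg)
= -5*(-0.8988) - 5*0.4384
= 2.30
v'_2 = -5*sin(154deg) + 5*cos(154deg)
= -5*0.4384 + 5*(-0.8988)
= -6.69
v' = 2.30*e1 - 6.69*e2


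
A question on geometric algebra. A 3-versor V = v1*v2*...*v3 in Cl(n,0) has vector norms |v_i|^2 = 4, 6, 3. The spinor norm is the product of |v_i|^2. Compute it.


Spinor norm N(V) = |v1|^2 * |v2|^2 * ... * |v3|^2
= 4 * 6 * 3
Running product: 4, 24, 72
N(V) = 72


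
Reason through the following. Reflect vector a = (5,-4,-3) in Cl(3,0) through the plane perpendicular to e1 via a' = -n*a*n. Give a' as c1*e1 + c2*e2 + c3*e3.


Reflection formula: a' = -n*a*n, with n = e1 (unit vector, n^2 = 1).
For reflection through hyperplane perp to e1:
The component along e1 flips sign, others stay.
a = (5, -4, -3)
a' = (-5, -4, -3)
a' = -5*e1 - 4*e2 - 3*e3


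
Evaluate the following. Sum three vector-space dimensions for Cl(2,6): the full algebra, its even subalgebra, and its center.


n = 2 + 6 = 8
Total dim = 2^8 = 256
Even subalgebra dim = 2^7 = 128
n is even, so center dim = 1
Sum = 256 + 128 + 1 = 385


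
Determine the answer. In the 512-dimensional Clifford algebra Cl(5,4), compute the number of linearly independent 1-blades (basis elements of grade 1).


Number of grade-k basis blades in Cl(p,q) with n = p + q is C(n, k).
n = 5 + 4 = 9
C(9, 1) = 9! / (1! * 8!)
= 362880 / (1 * 40320)
= 9


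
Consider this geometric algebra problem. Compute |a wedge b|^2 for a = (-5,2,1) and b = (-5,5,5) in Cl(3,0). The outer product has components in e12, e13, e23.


a wedge b = (a1*b2 - a2*b1)*e12 + (a1*b3 - a3*b1)*e13 + (a2*b3 - a3*b2)*e23
e12 coeff: (-5)*5 - 2*(-5) = -25 - (-10) = -15
e13 coeff: (-5)*5 - 1*(-5) = -25 - (-5) = -20
e23 coeff: 2*5 - 1*5 = 10 - 5 = 5
|a wedge b|^2 = (-15)^2 + (-20)^2 + 5^2
= 225 + 400 + 25
= 650


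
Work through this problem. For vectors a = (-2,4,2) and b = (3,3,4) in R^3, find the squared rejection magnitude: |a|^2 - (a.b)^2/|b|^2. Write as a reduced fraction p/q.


|a|^2 = (-2)^2 + 4^2 + 2^2 = 24
|b|^2 = 3^2 + 3^2 + 4^2 = 34
a . b = (-2)*3 + 4*3 + 2*4 = 14
(a.b)^2 = 14^2 = 196
|rej|^2 = 24 - 196/34
= (816 - 196)/34
= 620/34
In lowest terms: 310/17


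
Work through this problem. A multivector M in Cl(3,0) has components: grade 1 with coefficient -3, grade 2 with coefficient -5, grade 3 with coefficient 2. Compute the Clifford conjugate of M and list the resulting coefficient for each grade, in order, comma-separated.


Clifford conjugate sign for grade k: (-1)^(k(k+1)/2)
Grade 1: (-1)^(1*2/2) = (-1)^1 = -1, coeff -3 -> 3
Grade 2: (-1)^(2*3/2) = (-1)^3 = -1, coeff -5 -> 5
Grade 3: (-1)^(3*4/2) = (-1)^6 = 1, coeff 2 -> 2
Conjugated coefficients: 3, 5, 2


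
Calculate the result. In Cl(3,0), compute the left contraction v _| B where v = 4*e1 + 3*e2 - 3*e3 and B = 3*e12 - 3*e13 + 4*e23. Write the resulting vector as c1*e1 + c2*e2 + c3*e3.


Left contraction v _| B = <vB>_1 (grade-1 part of the geometric product vB).
Using e1_|e12 = e2, e2_|e12 = -e1, e1_|e13 = e3, e3_|e13 = -e1, e2_|e23 = e3, e3_|e23 = -e2:
e1 coeff: -v2*b12 - v3*b13 = -(3)*(3) - (-3)*(-3) = -18
e2 coeff: v1*b12 - v3*b23 = (4)*(3) - (-3)*(4) = 24
e3 coeff: v1*b13 + v2*b23 = (4)*(-3) + (3)*(4) = 0
v _| B = -18*e1 + 24*e2 + 0*e3


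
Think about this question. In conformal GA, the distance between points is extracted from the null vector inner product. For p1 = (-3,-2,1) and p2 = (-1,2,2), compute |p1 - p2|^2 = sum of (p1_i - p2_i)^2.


p1 - p2 = (-2, -4, -1)
|p1 - p2|^2 = (-2)^2 + (-4)^2 + (-1)^2
= 4 + 16 + 1
= 21


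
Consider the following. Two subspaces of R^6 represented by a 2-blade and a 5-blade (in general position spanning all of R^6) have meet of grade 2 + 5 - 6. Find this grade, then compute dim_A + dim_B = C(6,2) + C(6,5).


Meet grade = grade(A) + grade(B) - n
= 2 + 5 - 6 = 1
C(6,2) = 15
C(6,5) = 6
dim_A + dim_B = 15 + 6 = 21


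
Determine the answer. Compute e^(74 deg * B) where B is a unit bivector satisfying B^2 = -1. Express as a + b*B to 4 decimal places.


For a unit bivector B with B^2 = -1, the exponential series gives
e^(theta*B) = cos(theta) + sin(theta)*B (the GA analogue of Euler's formula).
theta = 74 degrees = 1.291544 rad
cos(74 deg) = 0.2756
sin(74 deg) = 0.9613
exp(theta*B) = 0.2756 + 0.9613*B


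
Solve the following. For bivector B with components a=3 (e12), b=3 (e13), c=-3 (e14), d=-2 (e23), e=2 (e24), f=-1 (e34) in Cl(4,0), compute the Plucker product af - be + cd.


Plucker relation: af - be + cd
a*f = 3*(-1) = -3
b*e = 3*2 = 6
c*d = (-3)*(-2) = 6
af - be + cd = -3 - 6 + 6
= -3


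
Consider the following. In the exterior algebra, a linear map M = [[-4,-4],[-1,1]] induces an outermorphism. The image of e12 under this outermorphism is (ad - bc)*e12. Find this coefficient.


The outermorphism of a linear map f sends e1^e2 to f(e1)^f(e2).
f(e1) = -4*e1 - 1*e2
f(e2) = -4*e1 + 1*e2
f(e1) ^ f(e2) = (-4*e1 - 1*e2) ^ (-4*e1 + 1*e2)
= (-4)*1*e12 + (-1)*(-4)*e21
= (-4 - 4)*e12
= -8*e12
Coefficient = -8


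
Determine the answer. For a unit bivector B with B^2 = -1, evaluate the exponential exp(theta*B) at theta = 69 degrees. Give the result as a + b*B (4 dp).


For a unit bivector B with B^2 = -1, the exponential series gives
e^(theta*B) = cos(theta) + sin(theta)*B (the GA analogue of Euler's formula).
theta = 69 degrees = 1.204277 rad
cos(69 deg) = 0.3584
sin(69 deg) = 0.9336
exp(theta*B) = 0.3584 + 0.9336*B


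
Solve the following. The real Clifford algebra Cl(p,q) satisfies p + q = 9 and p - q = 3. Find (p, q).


We need p + q = 9 and p - q = 3.
Adding: 2p = 9 + 3 = 12, so p = 6.
Then q = 9 - 6 = 3.
(p, q) = (6, 3)


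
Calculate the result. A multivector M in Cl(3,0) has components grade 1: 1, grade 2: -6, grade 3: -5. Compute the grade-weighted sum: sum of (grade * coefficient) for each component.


Grade-weighted sum = sum of grade_k * coefficient_k
1*1 = 1
2*(-6) = -12
3*(-5) = -15
Total = 1 + (-12) + (-15) = -26


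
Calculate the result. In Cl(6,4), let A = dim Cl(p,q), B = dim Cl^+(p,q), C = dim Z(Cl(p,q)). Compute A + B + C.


n = 6 + 4 = 10
Total dim = 2^10 = 1024
Even subalgebra dim = 2^9 = 512
n is even, so center dim = 1
Sum = 1024 + 512 + 1 = 1537


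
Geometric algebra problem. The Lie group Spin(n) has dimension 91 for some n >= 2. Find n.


dim Spin(n) = dim so(n) = n(n-1)/2.
Solve n(n-1)/2 = 91, i.e. n^2 - n - 182 = 0.
Discriminant = 1 + 8*91 = 729
n = (1 + sqrt(729))/2 = (1 + 27)/2 = 14


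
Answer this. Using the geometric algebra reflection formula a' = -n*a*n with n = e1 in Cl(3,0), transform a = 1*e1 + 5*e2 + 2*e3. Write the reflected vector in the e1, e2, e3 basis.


Reflection formula: a' = -n*a*n, with n = e1 (unit vector, n^2 = 1).
For reflection through hyperplane perp to e1:
The component along e1 flips sign, others stay.
a = (1, 5, 2)
a' = (-1, 5, 2)
a' = -1*e1 + 5*e2 + 2*e3


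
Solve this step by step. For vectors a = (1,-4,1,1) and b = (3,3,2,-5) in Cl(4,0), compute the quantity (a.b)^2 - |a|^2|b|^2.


a . b = 1*3 + (-4)*3 + 1*2 + 1*(-5)
= 3 + (-12) + 2 + (-5) = -12
|a|^2 = 1^2 + (-4)^2 + 1^2 + 1^2 = 19
|b|^2 = 3^2 + 3^2 + 2^2 + (-5)^2 = 47
(a.b)^2 = (-12)^2 = 144
|a|^2 * |b|^2 = 19 * 47 = 893
Result = 144 - 893 = -749


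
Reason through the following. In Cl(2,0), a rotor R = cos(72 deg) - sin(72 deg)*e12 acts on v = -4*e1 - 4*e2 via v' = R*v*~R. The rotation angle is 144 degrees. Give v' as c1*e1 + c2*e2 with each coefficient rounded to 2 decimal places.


Rotor R = cos(72deg) - sin(72deg)*e12
Rotation angle theta = 2 * 72 = 144 degrees
v' = R*v*~R rotates v by theta.
cos(144deg) = -0.8090, sin(144deg) = 0.5878
v'_1 = -4*cos(144deg) - (-4)*sin(144deg)
= -4*(-0.8090) - (-4)*0.5878
= 5.59
v'_2 = -4*sin(144deg) + (-4)*cos(144deg)
= -4*0.5878 + (-4)*(-0.8090)
= 0.88
v' = 5.59*e1 + 0.88*e2


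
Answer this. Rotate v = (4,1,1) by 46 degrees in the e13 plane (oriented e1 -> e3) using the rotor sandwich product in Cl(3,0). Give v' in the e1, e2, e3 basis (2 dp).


Rotor R = cos(23deg) - sin(23deg)*e13
Rotation angle theta = 2 * 23 = 46 degrees in the e13 plane (e1 -> e3).
The component perpendicular to the plane (e2) is invariant: v'_2 = v2 = 1.00
cos(46deg) = 0.6947, sin(46deg) = 0.7193
v'_1 = v1*cos(theta) - v3*sin(theta) = 4*0.6947 - 1*0.7193 = 2.06
v'_3 = v1*sin(theta) + v3*cos(theta) = 4*0.7193 + 1*0.6947 = 3.57
v' = 2.06*e1 + 1.00*e2 + 3.57*e3


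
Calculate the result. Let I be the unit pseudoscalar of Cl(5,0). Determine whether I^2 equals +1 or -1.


The pseudoscalar I = e1...e_n (product of all n generators) of Cl(p,q) satisfies I^2 = (-1)^(q + n(n-1)/2).
p = 5, q = 0, n = p + q = 5
n(n-1)/2 = 5 * 4 / 2 = 10
Exponent = q + n(n-1)/2 = 0 + 10 = 10
I^2 = (-1)^10 = +1


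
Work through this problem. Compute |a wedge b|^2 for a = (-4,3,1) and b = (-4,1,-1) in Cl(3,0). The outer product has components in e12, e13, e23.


a wedge b = (a1*b2 - a2*b1)*e12 + (a1*b3 - a3*b1)*e13 + (a2*b3 - a3*b2)*e23
e12 coeff: (-4)*1 - 3*(-4) = -4 - (-12) = 8
e13 coeff: (-4)*(-1) - 1*(-4) = 4 - (-4) = 8
e23 coeff: 3*(-1) - 1*1 = -3 - 1 = -4
|a wedge b|^2 = 8^2 + 8^2 + (-4)^2
= 64 + 64 + 16
= 144


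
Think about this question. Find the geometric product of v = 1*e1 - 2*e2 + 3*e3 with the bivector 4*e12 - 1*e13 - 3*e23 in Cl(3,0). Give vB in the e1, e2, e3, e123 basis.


vB has grade-1 (vector) and grade-3 (trivector) parts: vB = (v _| B) + (v ^ B).
Vector part <vB>_1:
  e1: -v2*b12 - v3*b13 = -(-2)*(4) - (3)*(-1) = 11
  e2: v1*b12 - v3*b23 = (1)*(4) - (3)*(-3) = 13
  e3: v1*b13 + v2*b23 = (1)*(-1) + (-2)*(-3) = 5
Trivector part <vB>_3:
  e123: v1*b23 - v2*b13 + v3*b12 = (1)*(-3) - (-2)*(-1) + (3)*(4) = 7
vB = 11*e1 + 13*e2 + 5*e3 + 7*e123


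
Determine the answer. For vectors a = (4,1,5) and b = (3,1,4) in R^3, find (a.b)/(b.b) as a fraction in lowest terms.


Projection coefficient = (a . b) / (b . b)
a . b = 4*3 + 1*1 + 5*4
= 12 + 1 + 20 = 33
b . b = 3^2 + 1^2 + 4^2
= 9 + 1 + 16 = 26
Coefficient = 33/26
In lowest terms: 33/26


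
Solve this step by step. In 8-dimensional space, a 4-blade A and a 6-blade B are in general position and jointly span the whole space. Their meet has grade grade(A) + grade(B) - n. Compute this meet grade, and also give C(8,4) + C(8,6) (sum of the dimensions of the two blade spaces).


Meet grade = grade(A) + grade(B) - n
= 4 + 6 - 8 = 2
C(8,4) = 70
C(8,6) = 28
dim_A + dim_B = 70 + 28 = 98


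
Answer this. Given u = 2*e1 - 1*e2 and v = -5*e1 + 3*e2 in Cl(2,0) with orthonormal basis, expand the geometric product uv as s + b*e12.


Expand: (2*e1 - 1*e2)(-5*e1 + 3*e2)
= 2*(-5)*e1e1 + 2*3*e1e2 + (-1)*(-5)*e2e1 + (-1)*3*e2e2
Using e1^2 = e2^2 = 1, e2e1 = -e1e2:
Scalar part s = 2*(-5) + (-1)*3 = -10 + (-3) = -13
Bivector part b = 2*3 - (-1)*(-5) = 6 - 5 = 1
uv = -13 + 1*e12


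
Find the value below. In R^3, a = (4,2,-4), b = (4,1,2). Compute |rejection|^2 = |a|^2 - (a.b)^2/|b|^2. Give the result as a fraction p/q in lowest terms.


|a|^2 = 4^2 + 2^2 + (-4)^2 = 36
|b|^2 = 4^2 + 1^2 + 2^2 = 21
a . b = 4*4 + 2*1 + (-4)*2 = 10
(a.b)^2 = 10^2 = 100
|rej|^2 = 36 - 100/21
= (756 - 100)/21
= 656/21
In lowest terms: 656/21


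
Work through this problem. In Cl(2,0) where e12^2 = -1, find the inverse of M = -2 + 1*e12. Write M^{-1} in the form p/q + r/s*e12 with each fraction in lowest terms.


M = -2 + 1*e12, where e12^2 = -1.
Since M commutes with its reverse ~M = a - b*e12, M * ~M = a^2 - b^2*e12^2 = a^2 + b^2.
So M^{-1} = ~M / (a^2 + b^2) = (a - b*e12)/(a^2 + b^2).
a^2 + b^2 = 4 + 1 = 5
Scalar part = -2/5 = -2/5
Bivector coeff = -1/5 = -1/5
M^{-1} = -2/5 - 1/5*e12


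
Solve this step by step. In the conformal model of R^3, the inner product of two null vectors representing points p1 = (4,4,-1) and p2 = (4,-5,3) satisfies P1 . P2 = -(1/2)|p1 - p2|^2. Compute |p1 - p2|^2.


p1 - p2 = (0, 9, -4)
|p1 - p2|^2 = 0^2 + 9^2 + (-4)^2
= 0 + 81 + 16
= 97


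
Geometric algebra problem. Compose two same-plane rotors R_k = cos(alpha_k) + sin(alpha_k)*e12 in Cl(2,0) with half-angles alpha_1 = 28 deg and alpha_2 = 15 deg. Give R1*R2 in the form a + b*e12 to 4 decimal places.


Same-plane rotors commute and their half-angles add:
R1*R2 = cos(a1 + a2) + sin(a1 + a2)*e12.
a1 + a2 = 28 + 15 = 43 deg
cos(43 deg) = 0.7314
sin(43 deg) = 0.6820
R1*R2 = 0.7314 + 0.6820*e12


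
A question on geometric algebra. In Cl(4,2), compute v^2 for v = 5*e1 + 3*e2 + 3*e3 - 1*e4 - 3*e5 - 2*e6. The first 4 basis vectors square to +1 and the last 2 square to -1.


v^2 = sum of c_i^2 * e_i^2
Positive signature terms (e_i^2 = +1): 5^2 + 3^2 + 3^2 + (-1)^2 = 44
Negative signature terms (e_j^2 = -1): (-3)^2 + (-2)^2 = 13
v^2 = 44 - 13 = 31


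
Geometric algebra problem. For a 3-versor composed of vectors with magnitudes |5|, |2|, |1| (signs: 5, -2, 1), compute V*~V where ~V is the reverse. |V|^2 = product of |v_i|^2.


Each vector v_i has |v_i|^2 = s_i^2
Squared scales: 5^2 = 25, (-2)^2 = 4, 1^2 = 1
|V|^2 = 25 * 4 * 1
= 100


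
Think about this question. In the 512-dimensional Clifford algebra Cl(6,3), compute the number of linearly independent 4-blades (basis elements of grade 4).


Number of grade-k basis blades in Cl(p,q) with n = p + q is C(n, k).
n = 6 + 3 = 9
C(9, 4) = 9! / (4! * 5!)
= 362880 / (24 * 120)
= 126


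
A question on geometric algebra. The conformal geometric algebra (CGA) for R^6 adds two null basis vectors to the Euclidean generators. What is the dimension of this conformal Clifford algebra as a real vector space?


The conformal model of R^6 uses Cl(7,1): the 6 Euclidean generators plus two extra orthogonal generators e+ (e+^2 = +1) and e- (e-^2 = -1), from which the null vectors e0, einf are built.
Number of generators m = 6 + 2 = 8.
dim Cl(p,q) = 2^m = 2^8 = 256


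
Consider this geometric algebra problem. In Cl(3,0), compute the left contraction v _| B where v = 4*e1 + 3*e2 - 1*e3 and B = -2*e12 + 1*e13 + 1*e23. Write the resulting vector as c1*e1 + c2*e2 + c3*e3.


Left contraction v _| B = <vB>_1 (grade-1 part of the geometric product vB).
Using e1_|e12 = e2, e2_|e12 = -e1, e1_|e13 = e3, e3_|e13 = -e1, e2_|e23 = e3, e3_|e23 = -e2:
e1 coeff: -v2*b12 - v3*b13 = -(3)*(-2) - (-1)*(1) = 7
e2 coeff: v1*b12 - v3*b23 = (4)*(-2) - (-1)*(1) = -7
e3 coeff: v1*b13 + v2*b23 = (4)*(1) + (3)*(1) = 7
v _| B = 7*e1 - 7*e2 + 7*e3


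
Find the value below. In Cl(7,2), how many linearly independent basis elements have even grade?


Even subalgebra dimension = 2^(n-1)
n = 7 + 2 = 9
2^(9 - 1) = 2^8 = 256
Verification: sum of C(9,k) for even k = 1 + 36 + 126 + 84 + 9 = 256
Result = 256


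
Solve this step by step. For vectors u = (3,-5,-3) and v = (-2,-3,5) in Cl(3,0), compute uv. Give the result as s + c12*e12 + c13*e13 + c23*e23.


In Cl(3,0): e_i^2 = 1, e_ie_j = -e_je_i for i != j.
Scalar part = u . v = 3*(-2) + (-5)*(-3) + (-3)*5
= -6 + 15 + (-15) = -6
e12 coeff = 3*(-3) - (-5)*(-2) = -9 - 10 = -19
e13 coeff = 3*5 - (-3)*(-2) = 15 - 6 = 9
e23 coeff = (-5)*5 - (-3)*(-3) = -25 - 9 = -34
uv = -6 - 19*e12 + 9*e13 - 34*e23


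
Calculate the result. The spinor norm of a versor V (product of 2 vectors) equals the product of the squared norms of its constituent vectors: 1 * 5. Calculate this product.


Spinor norm N(V) = |v1|^2 * |v2|^2 * ... * |v2|^2
= 1 * 5
Running product: 1, 5
N(V) = 5


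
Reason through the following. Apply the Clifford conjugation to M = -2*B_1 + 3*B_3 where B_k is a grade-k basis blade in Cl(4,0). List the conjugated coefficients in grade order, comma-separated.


Clifford conjugate sign for grade k: (-1)^(k(k+1)/2)
Grade 1: (-1)^(1*2/2) = (-1)^1 = -1, coeff -2 -> 2
Grade 3: (-1)^(3*4/2) = (-1)^6 = 1, coeff 3 -> 3
Conjugated coefficients: 2, 3


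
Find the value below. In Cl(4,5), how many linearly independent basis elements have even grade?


Even subalgebra dimension = 2^(n-1)
n = 4 + 5 = 9
2^(9 - 1) = 2^8 = 256
Verification: sum of C(9,k) for even k = 1 + 36 + 126 + 84 + 9 = 256
Result = 256


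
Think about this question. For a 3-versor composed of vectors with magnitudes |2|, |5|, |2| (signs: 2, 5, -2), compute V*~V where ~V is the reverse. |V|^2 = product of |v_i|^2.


Each vector v_i has |v_i|^2 = s_i^2
Squared scales: 2^2 = 4, 5^2 = 25, (-2)^2 = 4
|V|^2 = 4 * 25 * 4
= 400


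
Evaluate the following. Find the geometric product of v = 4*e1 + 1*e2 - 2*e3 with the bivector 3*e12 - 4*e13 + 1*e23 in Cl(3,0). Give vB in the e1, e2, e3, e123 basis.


vB has grade-1 (vector) and grade-3 (trivector) parts: vB = (v _| B) + (v ^ B).
Vector part <vB>_1:
  e1: -v2*b12 - v3*b13 = -(1)*(3) - (-2)*(-4) = -11
  e2: v1*b12 - v3*b23 = (4)*(3) - (-2)*(1) = 14
  e3: v1*b13 + v2*b23 = (4)*(-4) + (1)*(1) = -15
Trivector part <vB>_3:
  e123: v1*b23 - v2*b13 + v3*b12 = (4)*(1) - (1)*(-4) + (-2)*(3) = 2
vB = -11*e1 + 14*e2 - 15*e3 + 2*e123


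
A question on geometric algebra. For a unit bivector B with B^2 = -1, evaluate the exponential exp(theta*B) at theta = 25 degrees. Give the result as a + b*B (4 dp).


For a unit bivector B with B^2 = -1, the exponential series gives
e^(theta*B) = cos(theta) + sin(theta)*B (the GA analogue of Euler's formula).
theta = 25 degrees = 0.436332 rad
cos(25 deg) = 0.9063
sin(25 deg) = 0.4226
exp(theta*B) = 0.9063 + 0.4226*B


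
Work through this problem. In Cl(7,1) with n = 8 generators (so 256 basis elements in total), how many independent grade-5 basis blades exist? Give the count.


Number of grade-k basis blades in Cl(p,q) with n = p + q is C(n, k).
n = 7 + 1 = 8
C(8, 5) = 8! / (5! * 3!)
= 40320 / (120 * 6)
= 56


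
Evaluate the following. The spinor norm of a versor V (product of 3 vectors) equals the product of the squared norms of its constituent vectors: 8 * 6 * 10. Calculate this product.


Spinor norm N(V) = |v1|^2 * |v2|^2 * ... * |v3|^2
= 8 * 6 * 10
Running product: 8, 48, 480
N(V) = 480


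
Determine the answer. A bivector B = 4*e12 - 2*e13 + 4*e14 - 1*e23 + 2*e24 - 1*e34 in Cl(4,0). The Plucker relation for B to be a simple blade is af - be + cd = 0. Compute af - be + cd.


Plucker relation: af - be + cd
a*f = 4*(-1) = -4
b*e = (-2)*2 = -4
c*d = 4*(-1) = -4
af - be + cd = -4 - (-4) + (-4)
= -4


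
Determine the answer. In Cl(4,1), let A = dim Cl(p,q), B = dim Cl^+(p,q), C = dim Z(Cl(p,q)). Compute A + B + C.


n = 4 + 1 = 5
Total dim = 2^5 = 32
Even subalgebra dim = 2^4 = 16
n is odd, so center dim = 2
Sum = 32 + 16 + 2 = 50


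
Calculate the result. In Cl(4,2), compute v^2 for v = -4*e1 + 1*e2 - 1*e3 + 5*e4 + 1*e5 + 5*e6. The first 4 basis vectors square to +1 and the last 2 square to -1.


v^2 = sum of c_i^2 * e_i^2
Positive signature terms (e_i^2 = +1): (-4)^2 + 1^2 + (-1)^2 + 5^2 = 43
Negative signature terms (e_j^2 = -1): 1^2 + 5^2 = 26
v^2 = 43 - 26 = 17


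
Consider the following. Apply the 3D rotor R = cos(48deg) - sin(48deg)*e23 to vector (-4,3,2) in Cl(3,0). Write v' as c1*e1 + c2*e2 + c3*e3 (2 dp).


Rotor R = cos(48deg) - sin(48deg)*e23
Rotation angle theta = 2 * 48 = 96 degrees in the e23 plane (e2 -> e3).
The component perpendicular to the plane (e1) is invariant: v'_1 = v1 = -4.00
cos(96deg) = -0.1045, sin(96deg) = 0.9945
v'_2 = v2*cos(theta) - v3*sin(theta) = 3*(-0.1045) - 2*0.9945 = -2.30
v'_3 = v2*sin(theta) + v3*cos(theta) = 3*0.9945 + 2*(-0.1045) = 2.77
v' = -4.00*e1 - 2.30*e2 + 2.77*e3


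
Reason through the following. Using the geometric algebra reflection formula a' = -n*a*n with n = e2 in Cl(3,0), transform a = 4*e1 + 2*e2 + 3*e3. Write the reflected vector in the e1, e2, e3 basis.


Reflection formula: a' = -n*a*n, with n = e2 (unit vector, n^2 = 1).
For reflection through hyperplane perp to e2:
The component along e2 flips sign, others stay.
a = (4, 2, 3)
a' = (4, -2, 3)
a' = 4*e1 - 2*e2 + 3*e3


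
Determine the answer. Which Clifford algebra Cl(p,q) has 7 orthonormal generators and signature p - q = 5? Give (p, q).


We need p + q = 7 and p - q = 5.
Adding: 2p = 7 + 5 = 12, so p = 6.
Then q = 7 - 6 = 1.
(p, q) = (6, 1)


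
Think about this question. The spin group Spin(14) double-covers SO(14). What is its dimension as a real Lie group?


Spin(n) double-covers SO(n); both have Lie algebra so(n) of dimension n(n-1)/2.
n = 14
n(n-1) = 14 * 13 = 182
dim Spin(14) = 182/2 = 91
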